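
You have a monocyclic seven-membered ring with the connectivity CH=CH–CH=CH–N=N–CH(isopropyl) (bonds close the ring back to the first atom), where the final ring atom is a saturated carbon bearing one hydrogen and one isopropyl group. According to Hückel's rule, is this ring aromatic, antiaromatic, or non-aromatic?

At the CH(isopropyl) position, that saturated carbon is sp³ and has no p orbital in the ring π system; the ring's p-orbital overlap is broken there.
Broken conjugation rules out both aromaticity and antiaromaticity.

Non-aromatic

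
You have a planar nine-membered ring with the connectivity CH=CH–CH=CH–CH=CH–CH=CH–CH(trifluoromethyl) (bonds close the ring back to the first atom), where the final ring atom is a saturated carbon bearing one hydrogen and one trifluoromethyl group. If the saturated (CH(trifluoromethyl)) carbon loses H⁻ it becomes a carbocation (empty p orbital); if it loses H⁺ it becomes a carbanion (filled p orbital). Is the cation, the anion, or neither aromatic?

Both ions have a continuous loop of p orbitals — each ring atom is sp².
Cation: 4 × 2 + 0 = 8 π electrons → 4(2), antiaromatic.
Anion: 4 × 2 + 2 = 10 π electrons → 4(2)+2, aromatic.

The anion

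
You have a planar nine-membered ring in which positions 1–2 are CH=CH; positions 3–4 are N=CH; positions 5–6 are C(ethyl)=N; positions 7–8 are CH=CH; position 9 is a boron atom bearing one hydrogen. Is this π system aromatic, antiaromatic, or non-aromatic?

Every ring atom contributes a p orbital perpendicular to the ring (each doubly-bonded ring atom is sp² with one p-orbital electron; the doubly-bonded nitrogens are pyridine-type — their lone pairs lie in the ring plane, leaving one electron in the p orbital; the boron has an empty p orbital), so the π system is cyclic and fully conjugated.
Counting π electrons: 4 × 2 = 8 from the double-bond units + 0 from the BH atom = 8.
8 is a 4n count (n = 2), so the planar conjugated ring is antiaromatic.

Antiaromatic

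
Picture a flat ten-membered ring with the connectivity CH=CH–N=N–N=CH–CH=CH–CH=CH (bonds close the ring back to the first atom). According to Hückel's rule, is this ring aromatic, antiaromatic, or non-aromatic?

Check conjugation: the double-bond atoms are sp², each contributing one p electron; the doubly-bonded nitrogens are pyridine-type — their lone pairs lie in the ring plane, leaving one electron in the p orbital — every position has a p orbital, so the cyclic π system is continuous.
Adding the contributions, 5 × 2 = 10 from the 5 double-bond units.
With 10 π electrons (n = 2), the Hückel 4n+2 condition holds.

Aromatic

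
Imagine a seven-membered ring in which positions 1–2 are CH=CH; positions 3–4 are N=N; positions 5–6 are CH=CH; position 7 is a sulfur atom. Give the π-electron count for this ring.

8

All ring atoms are sp² and supply a p orbital to the ring (each doubly-bonded ring atom is sp² with one p-orbital electron; each =N– nitrogen is pyridine-type (lone pair in the sp² plane, one electron in the p orbital); the sulfur donates one lone pair from its p orbital); the conjugation is uninterrupted.
π-electron count: 3 × 2 = 6 from the double-bond units + 2 from the S atom = 8.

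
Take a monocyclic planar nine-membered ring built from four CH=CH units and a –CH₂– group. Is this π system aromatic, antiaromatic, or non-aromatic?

The CH2 carbon is saturated: the tetrahedral CH₂ carbon is sp³ and has no p orbital in the ring π system. Conjugation is not continuous around the ring.
Broken conjugation rules out both aromaticity and antiaromaticity.

Non-aromatic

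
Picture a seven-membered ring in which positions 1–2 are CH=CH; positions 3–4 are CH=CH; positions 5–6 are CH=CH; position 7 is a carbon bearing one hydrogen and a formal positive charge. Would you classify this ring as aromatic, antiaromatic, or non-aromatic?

Aromatic

All ring atoms are sp² and supply a p orbital to the ring (the double-bond atoms are sp², each contributing one p electron; the carbocation has an empty p orbital); the conjugation is uninterrupted.
π-electron count: 3 × 2 = 6 from the double-bond units + 0 from the CH(+) atom = 6.
6 = 4(1) + 2, which satisfies Hückel's 4n+2 rule.
(This ring is the tropylium cation.)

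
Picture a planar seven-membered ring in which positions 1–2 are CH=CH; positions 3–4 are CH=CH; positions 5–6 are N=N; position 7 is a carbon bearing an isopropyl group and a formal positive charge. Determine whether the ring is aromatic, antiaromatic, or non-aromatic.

Aromatic

The p orbitals form a continuous loop: the double-bond atoms are sp², each contributing one p electron; each =N– nitrogen is pyridine-type (lone pair in the sp² plane, one electron in the p orbital); the carbocation has an empty p orbital. The ring is fully conjugated.
Counting π electrons: 3 × 2 = 6 from the double-bond units + 0 from the C(isopropyl)(+) atom = 6.
That gives a 4n+2 count (6, n = 1).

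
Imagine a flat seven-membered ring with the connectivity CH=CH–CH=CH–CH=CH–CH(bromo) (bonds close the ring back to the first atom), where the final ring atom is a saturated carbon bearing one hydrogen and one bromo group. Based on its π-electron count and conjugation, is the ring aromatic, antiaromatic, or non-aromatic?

The CH(bromo) carbon is saturated: that saturated carbon is sp³ and has no p orbital in the ring π system. Conjugation is not continuous around the ring.
A ring that is not fully conjugated cannot be aromatic or antiaromatic regardless of its π-electron count.

Non-aromatic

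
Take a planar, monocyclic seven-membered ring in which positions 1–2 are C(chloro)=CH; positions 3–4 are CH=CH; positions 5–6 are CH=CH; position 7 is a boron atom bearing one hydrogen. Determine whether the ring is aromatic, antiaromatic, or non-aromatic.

Aromatic

Every ring atom contributes a p orbital perpendicular to the ring (each doubly-bonded ring atom is sp² with one p-orbital electron; the boron has an empty p orbital), so the π system is cyclic and fully conjugated.
Adding the contributions, 3 × 2 = 6 from the double-bond units + 0 from the BH atom = 6.
6 = 4(1) + 2, which satisfies Hückel's 4n+2 rule.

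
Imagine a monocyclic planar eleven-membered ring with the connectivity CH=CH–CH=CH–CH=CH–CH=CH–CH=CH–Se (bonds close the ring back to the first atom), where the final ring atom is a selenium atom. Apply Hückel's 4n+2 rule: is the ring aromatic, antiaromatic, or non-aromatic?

Check conjugation: every atom in a ring double bond is sp² and brings one electron to the p orbital; the selenium donates one lone pair from its p orbital — every position has a p orbital, so the cyclic π system is continuous.
Counting π electrons: 5 × 2 = 10 from the double-bond units + 2 from the Se atom = 12.
12 = 4(3); a planar, fully conjugated 4n system is antiaromatic.

Antiaromatic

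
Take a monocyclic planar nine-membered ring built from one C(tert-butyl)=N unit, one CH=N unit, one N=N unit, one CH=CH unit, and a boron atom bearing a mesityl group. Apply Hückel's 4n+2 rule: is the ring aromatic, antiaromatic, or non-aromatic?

All ring atoms are sp² and supply a p orbital to the ring (each doubly-bonded ring atom is sp² with one p-orbital electron; the doubly-bonded nitrogens are pyridine-type — their lone pairs lie in the ring plane, leaving one electron in the p orbital; the boron has an empty p orbital); the conjugation is uninterrupted.
Adding the contributions, 4 × 2 = 8 from the double-bond units + 0 from the B(mesityl) atom = 8.
A 4n π count (8, n = 2) in a planar conjugated ring means antiaromatic.

Antiaromatic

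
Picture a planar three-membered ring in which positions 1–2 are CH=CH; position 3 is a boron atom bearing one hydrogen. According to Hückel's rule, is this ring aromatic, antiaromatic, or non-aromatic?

The p orbitals form a continuous loop: every atom in a ring double bond is sp² and brings one electron to the p orbital; the boron has an empty p orbital. The ring is fully conjugated.
Tallying contributions gives 1 × 2 = 2 from the double-bond unit + 0 from the BH atom = 2.
With 2 π electrons (n = 0), the Hückel 4n+2 condition holds.

Aromatic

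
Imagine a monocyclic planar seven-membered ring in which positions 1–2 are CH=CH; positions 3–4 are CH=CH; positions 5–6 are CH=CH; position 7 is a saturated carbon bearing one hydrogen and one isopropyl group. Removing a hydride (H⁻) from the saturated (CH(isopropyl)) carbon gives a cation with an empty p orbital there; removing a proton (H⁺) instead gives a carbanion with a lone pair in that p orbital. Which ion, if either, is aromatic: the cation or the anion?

The cation

In both ions every ring atom is sp² and contributes a p orbital, so both rings are fully conjugated.
Cation: 3 × 2 + 0 = 6 π electrons → 4(1)+2, aromatic.
Anion: 3 × 2 + 2 = 8 π electrons → 4(2), antiaromatic.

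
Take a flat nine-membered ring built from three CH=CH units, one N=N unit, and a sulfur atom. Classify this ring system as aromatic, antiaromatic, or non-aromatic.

Aromatic

The p orbitals form a continuous loop: every atom in a ring double bond is sp² and brings one electron to the p orbital; the doubly-bonded nitrogens are pyridine-type — their lone pairs lie in the ring plane, leaving one electron in the p orbital; the sulfur donates one lone pair from its p orbital. The ring is fully conjugated.
Adding the contributions, 4 × 2 = 8 from the double-bond units + 2 from the S atom = 10.
With 10 π electrons (n = 2), the Hückel 4n+2 condition holds.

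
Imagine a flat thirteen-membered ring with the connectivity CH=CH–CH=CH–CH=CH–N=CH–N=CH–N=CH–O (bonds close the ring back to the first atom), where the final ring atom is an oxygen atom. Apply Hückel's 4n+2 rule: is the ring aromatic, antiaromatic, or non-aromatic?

Aromatic

All ring atoms are sp² and supply a p orbital to the ring (every atom in a ring double bond is sp² and brings one electron to the p orbital; each sp² =N– keeps its lone pair in-plane and puts one electron into the π system; the oxygen donates one lone pair from its p orbital); the conjugation is uninterrupted.
Counting π electrons: 6 × 2 = 12 from the double-bond units + 2 from the O atom = 14.
Since 14 = 4·3 + 2, the ring meets the 4n+2 criterion.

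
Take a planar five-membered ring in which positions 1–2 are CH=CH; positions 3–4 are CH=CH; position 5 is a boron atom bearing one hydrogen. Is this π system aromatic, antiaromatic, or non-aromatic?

Antiaromatic

All ring atoms are sp² and supply a p orbital to the ring (each doubly-bonded ring atom is sp² with one p-orbital electron; the boron has an empty p orbital); the conjugation is uninterrupted.
Counting π electrons: 2 × 2 = 4 from the double-bond units + 0 from the BH atom = 4.
4 is a 4n count (n = 1), so the planar conjugated ring is antiaromatic.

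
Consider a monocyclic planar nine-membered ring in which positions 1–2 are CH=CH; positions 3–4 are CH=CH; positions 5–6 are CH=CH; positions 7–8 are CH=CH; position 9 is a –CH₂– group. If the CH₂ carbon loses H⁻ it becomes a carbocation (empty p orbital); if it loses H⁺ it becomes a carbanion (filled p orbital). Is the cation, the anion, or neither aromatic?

In either ion the ring is fully conjugated: every atom, including the new sp² carbon, supplies a p orbital.
Cation: 4 × 2 + 0 = 8 π electrons → 4(2), antiaromatic.
Anion: 4 × 2 + 2 = 10 π electrons → 4(2)+2, aromatic.

The anion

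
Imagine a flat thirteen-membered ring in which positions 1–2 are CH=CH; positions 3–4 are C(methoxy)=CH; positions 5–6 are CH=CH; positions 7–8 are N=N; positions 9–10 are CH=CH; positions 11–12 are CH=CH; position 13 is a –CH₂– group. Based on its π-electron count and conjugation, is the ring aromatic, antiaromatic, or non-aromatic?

The CH2 position has four σ bonds — the tetrahedral CH₂ carbon is sp³ and has no p orbital in the ring π system — so the cyclic conjugation is interrupted.
Hückel's rule only applies to fully conjugated rings, so this one is simply non-aromatic.

Non-aromatic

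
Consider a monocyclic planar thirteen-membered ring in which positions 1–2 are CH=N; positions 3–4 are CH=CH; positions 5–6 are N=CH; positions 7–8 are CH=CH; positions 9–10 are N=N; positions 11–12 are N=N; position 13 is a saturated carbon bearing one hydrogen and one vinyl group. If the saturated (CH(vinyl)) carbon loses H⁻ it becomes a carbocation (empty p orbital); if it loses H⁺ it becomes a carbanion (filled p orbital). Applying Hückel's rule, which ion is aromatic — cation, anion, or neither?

The anion

In both ions every ring atom is sp² and contributes a p orbital, so both rings are fully conjugated.
Cation: 6 × 2 + 0 = 12 π electrons → 4(3), antiaromatic.
Anion: 6 × 2 + 2 = 14 π electrons → 4(3)+2, aromatic.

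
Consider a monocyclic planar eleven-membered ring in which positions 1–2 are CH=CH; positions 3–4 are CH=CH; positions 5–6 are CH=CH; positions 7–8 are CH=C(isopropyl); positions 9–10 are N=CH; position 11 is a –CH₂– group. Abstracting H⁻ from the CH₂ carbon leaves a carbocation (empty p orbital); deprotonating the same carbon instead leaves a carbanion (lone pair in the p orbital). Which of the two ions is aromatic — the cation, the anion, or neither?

The cation

In both ions every ring atom is sp² and contributes a p orbital, so both rings are fully conjugated.
Cation: 5 × 2 + 0 = 10 π electrons → 4(2)+2, aromatic.
Anion: 5 × 2 + 2 = 12 π electrons → 4(3), antiaromatic.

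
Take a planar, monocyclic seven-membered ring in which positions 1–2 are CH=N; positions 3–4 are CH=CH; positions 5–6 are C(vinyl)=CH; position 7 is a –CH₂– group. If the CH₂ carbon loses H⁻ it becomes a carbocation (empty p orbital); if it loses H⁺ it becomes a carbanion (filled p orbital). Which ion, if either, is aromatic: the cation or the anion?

Both ions have a continuous loop of p orbitals — each ring atom is sp².
Cation: 3 × 2 + 0 = 6 π electrons → 4(1)+2, aromatic.
Anion: 3 × 2 + 2 = 8 π electrons → 4(2), antiaromatic.

The cation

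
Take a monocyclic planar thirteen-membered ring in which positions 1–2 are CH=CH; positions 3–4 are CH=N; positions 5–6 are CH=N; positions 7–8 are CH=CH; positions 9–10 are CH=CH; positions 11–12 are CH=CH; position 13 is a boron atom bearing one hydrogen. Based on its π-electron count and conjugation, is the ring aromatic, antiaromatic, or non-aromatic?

The p orbitals form a continuous loop: the double-bond atoms are sp², each contributing one p electron; the doubly-bonded nitrogens are pyridine-type — their lone pairs lie in the ring plane, leaving one electron in the p orbital; the boron has an empty p orbital. The ring is fully conjugated.
Adding the contributions, 6 × 2 = 12 from the double-bond units + 0 from the BH atom = 12.
12 is a 4n count (n = 3), so the planar conjugated ring is antiaromatic.

Antiaromatic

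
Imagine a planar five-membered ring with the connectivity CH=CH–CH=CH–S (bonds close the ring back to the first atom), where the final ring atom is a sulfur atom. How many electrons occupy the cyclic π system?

Every ring atom contributes a p orbital perpendicular to the ring (every atom in a ring double bond is sp² and brings one electron to the p orbital; the sulfur donates one lone pair from its p orbital), so the π system is cyclic and fully conjugated.
Tallying contributions gives 2 × 2 = 4 from the double-bond units + 2 from the S atom = 6.

6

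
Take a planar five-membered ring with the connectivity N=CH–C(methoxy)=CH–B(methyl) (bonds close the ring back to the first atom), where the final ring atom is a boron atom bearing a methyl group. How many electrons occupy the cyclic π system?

4

Every ring atom contributes a p orbital perpendicular to the ring (the double-bond atoms are sp², each contributing one p electron; each sp² =N– keeps its lone pair in-plane and puts one electron into the π system; the boron has an empty p orbital), so the π system is cyclic and fully conjugated.
Counting π electrons: 2 × 2 = 4 from the double-bond units + 0 from the B(methyl) atom = 4.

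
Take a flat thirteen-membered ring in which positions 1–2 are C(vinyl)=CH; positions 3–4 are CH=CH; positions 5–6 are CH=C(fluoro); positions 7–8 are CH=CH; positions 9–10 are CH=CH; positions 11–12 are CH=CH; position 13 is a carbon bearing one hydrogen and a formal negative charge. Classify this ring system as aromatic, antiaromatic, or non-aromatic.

Aromatic

All ring atoms are sp² and supply a p orbital to the ring (the double-bond atoms are sp², each contributing one p electron; the carbanion's lone pair occupies the p orbital); the conjugation is uninterrupted.
Counting π electrons: 6 × 2 = 12 from the double-bond units + 2 from the CH(-) atom = 14.
That gives a 4n+2 count (14, n = 3).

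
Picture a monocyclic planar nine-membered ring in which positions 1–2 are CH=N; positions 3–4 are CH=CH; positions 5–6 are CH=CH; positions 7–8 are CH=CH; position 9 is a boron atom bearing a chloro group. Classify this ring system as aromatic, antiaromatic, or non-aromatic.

All ring atoms are sp² and supply a p orbital to the ring (the double-bond atoms are sp², each contributing one p electron; each sp² =N– keeps its lone pair in-plane and puts one electron into the π system; the boron has an empty p orbital); the conjugation is uninterrupted.
Counting π electrons: 4 × 2 = 8 from the double-bond units + 0 from the B(chloro) atom = 8.
A 4n π count (8, n = 2) in a planar conjugated ring means antiaromatic.

Antiaromatic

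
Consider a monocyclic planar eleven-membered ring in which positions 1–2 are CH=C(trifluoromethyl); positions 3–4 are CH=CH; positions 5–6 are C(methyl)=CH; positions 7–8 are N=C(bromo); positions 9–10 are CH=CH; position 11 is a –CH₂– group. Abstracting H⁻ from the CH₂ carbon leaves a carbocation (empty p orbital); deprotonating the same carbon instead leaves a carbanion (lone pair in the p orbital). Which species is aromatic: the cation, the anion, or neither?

In either ion the ring is fully conjugated: every atom, including the new sp² carbon, supplies a p orbital.
Cation: 5 × 2 + 0 = 10 π electrons → 4(2)+2, aromatic.
Anion: 5 × 2 + 2 = 12 π electrons → 4(3), antiaromatic.

The cation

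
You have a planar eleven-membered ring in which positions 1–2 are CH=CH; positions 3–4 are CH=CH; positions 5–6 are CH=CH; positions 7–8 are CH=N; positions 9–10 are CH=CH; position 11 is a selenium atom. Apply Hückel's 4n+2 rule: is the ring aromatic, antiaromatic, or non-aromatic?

Antiaromatic

Check conjugation: every atom in a ring double bond is sp² and brings one electron to the p orbital; each sp² =N– keeps its lone pair in-plane and puts one electron into the π system; the selenium donates one lone pair from its p orbital — every position has a p orbital, so the cyclic π system is continuous.
Adding the contributions, 5 × 2 = 10 from the double-bond units + 2 from the Se atom = 12.
With 12 = 4·3 π electrons, Hückel's rule classifies the planar ring as antiaromatic.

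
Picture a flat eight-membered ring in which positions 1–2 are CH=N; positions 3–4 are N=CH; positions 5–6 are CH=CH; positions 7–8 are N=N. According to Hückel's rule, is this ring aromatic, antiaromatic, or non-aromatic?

Antiaromatic

The p orbitals form a continuous loop: each doubly-bonded ring atom is sp² with one p-orbital electron; each sp² =N– keeps its lone pair in-plane and puts one electron into the π system. The ring is fully conjugated.
Adding the contributions, 4 × 2 = 8 from the 4 double-bond units.
8 is a 4n count (n = 2), so the planar conjugated ring is antiaromatic.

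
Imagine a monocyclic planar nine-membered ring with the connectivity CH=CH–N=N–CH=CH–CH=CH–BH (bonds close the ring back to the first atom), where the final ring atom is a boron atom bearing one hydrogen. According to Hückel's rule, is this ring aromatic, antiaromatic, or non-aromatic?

Antiaromatic

Check conjugation: each doubly-bonded ring atom is sp² with one p-orbital electron; each =N– nitrogen is pyridine-type (lone pair in the sp² plane, one electron in the p orbital); the boron has an empty p orbital — every position has a p orbital, so the cyclic π system is continuous.
π-electron count: 4 × 2 = 8 from the double-bond units + 0 from the BH atom = 8.
8 is a 4n count (n = 2), so the planar conjugated ring is antiaromatic.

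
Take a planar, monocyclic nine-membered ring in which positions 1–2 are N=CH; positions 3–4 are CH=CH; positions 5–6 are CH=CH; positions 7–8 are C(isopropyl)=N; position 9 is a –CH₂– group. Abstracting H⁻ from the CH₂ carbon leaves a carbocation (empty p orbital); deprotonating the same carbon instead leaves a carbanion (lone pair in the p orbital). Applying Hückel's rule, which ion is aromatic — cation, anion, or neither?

The anion

In either ion the ring is fully conjugated: every atom, including the new sp² carbon, supplies a p orbital.
Cation: 4 × 2 + 0 = 8 π electrons → 4(2), antiaromatic.
Anion: 4 × 2 + 2 = 10 π electrons → 4(2)+2, aromatic.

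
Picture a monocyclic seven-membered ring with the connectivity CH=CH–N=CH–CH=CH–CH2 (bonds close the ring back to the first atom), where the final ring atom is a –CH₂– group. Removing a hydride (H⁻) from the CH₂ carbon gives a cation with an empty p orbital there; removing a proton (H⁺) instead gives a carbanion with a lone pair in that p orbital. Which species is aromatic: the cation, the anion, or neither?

Both ions have a continuous loop of p orbitals — each ring atom is sp².
Cation: 3 × 2 + 0 = 6 π electrons → 4(1)+2, aromatic.
Anion: 3 × 2 + 2 = 8 π electrons → 4(2), antiaromatic.

The cation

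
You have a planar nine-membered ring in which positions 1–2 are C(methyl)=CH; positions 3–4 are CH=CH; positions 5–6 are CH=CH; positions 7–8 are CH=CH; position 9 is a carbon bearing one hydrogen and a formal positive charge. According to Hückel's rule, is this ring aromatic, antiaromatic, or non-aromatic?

Check conjugation: the double-bond atoms are sp², each contributing one p electron; the carbocation has an empty p orbital — every position has a p orbital, so the cyclic π system is continuous.
Tallying contributions gives 4 × 2 = 8 from the double-bond units + 0 from the CH(+) atom = 8.
8 = 4(2); a planar, fully conjugated 4n system is antiaromatic.

Antiaromatic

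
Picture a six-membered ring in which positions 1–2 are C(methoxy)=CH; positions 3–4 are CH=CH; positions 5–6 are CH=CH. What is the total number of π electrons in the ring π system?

Every ring atom contributes a p orbital perpendicular to the ring (each doubly-bonded ring atom is sp² with one p-orbital electron), so the π system is cyclic and fully conjugated.
Adding the contributions, 3 × 2 = 6 from the 3 double-bond units.

6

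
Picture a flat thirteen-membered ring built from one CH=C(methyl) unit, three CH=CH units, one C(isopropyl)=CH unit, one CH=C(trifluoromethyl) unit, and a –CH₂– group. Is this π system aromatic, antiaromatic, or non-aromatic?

Non-aromatic

The CH2 carbon is saturated: the tetrahedral CH₂ carbon is sp³ and has no p orbital in the ring π system. Conjugation is not continuous around the ring.
Without a continuous loop of overlapping p orbitals the Hückel electron count never comes into play.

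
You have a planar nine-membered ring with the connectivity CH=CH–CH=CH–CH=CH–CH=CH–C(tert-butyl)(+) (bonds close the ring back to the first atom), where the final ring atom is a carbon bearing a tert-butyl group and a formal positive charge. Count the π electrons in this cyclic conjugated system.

8

Check conjugation: the double-bond atoms are sp², each contributing one p electron; the carbocation has an empty p orbital — every position has a p orbital, so the cyclic π system is continuous.
π-electron count: 4 × 2 = 8 from the double-bond units + 0 from the C(tert-butyl)(+) atom = 8.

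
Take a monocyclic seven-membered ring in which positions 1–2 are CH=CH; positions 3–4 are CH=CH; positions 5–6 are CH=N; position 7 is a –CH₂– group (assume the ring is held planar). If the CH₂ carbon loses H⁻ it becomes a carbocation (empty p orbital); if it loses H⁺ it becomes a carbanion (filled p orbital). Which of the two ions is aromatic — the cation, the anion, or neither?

Both ions have a continuous loop of p orbitals — each ring atom is sp².
Cation: 3 × 2 + 0 = 6 π electrons → 4(1)+2, aromatic.
Anion: 3 × 2 + 2 = 8 π electrons → 4(2), antiaromatic.

The cation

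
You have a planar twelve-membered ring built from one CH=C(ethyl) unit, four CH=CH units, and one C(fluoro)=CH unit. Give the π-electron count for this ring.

The p orbitals form a continuous loop: the double-bond atoms are sp², each contributing one p electron. The ring is fully conjugated.
π-electron count: 6 × 2 = 12 from the 6 double-bond units.

12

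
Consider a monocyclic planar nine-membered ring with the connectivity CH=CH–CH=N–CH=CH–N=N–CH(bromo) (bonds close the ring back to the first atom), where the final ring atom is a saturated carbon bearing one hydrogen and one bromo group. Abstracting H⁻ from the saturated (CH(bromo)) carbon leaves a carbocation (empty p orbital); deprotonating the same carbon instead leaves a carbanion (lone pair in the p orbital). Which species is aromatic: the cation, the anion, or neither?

The anion

Once that carbon is sp², every ring atom has a p orbital and both ions are fully conjugated.
Cation: 4 × 2 + 0 = 8 π electrons → 4(2), antiaromatic.
Anion: 4 × 2 + 2 = 10 π electrons → 4(2)+2, aromatic.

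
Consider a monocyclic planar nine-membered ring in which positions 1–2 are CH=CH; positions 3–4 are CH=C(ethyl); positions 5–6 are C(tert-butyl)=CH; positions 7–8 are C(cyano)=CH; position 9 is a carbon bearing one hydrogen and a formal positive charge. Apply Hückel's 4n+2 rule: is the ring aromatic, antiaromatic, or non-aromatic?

Antiaromatic

Every ring atom contributes a p orbital perpendicular to the ring (every atom in a ring double bond is sp² and brings one electron to the p orbital; the carbocation has an empty p orbital), so the π system is cyclic and fully conjugated.
π-electron count: 4 × 2 = 8 from the double-bond units + 0 from the CH(+) atom = 8.
8 is a 4n count (n = 2), so the planar conjugated ring is antiaromatic.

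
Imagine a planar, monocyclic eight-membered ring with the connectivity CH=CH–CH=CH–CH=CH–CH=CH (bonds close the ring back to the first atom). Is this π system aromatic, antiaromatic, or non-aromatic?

Antiaromatic

The p orbitals form a continuous loop: the double-bond atoms are sp², each contributing one p electron. The ring is fully conjugated.
π-electron count: 4 × 2 = 8 from the 4 double-bond units.
With 8 = 4·2 π electrons, Hückel's rule classifies the planar ring as antiaromatic.
This is cyclooctatetraene.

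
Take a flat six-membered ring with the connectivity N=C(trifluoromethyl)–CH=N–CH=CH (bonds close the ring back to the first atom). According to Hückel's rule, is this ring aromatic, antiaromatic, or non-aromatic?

Aromatic

Every ring atom contributes a p orbital perpendicular to the ring (the double-bond atoms are sp², each contributing one p electron; each =N– nitrogen is pyridine-type (lone pair in the sp² plane, one electron in the p orbital)), so the π system is cyclic and fully conjugated.
Tallying contributions gives 3 × 2 = 6 from the 3 double-bond units.
That gives a 4n+2 count (6, n = 1).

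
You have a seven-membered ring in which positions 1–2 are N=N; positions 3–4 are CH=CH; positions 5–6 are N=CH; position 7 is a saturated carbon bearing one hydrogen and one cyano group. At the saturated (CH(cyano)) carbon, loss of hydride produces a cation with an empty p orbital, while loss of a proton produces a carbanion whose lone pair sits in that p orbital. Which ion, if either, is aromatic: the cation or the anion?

The cation

Both ions have a continuous loop of p orbitals — each ring atom is sp².
Cation: 3 × 2 + 0 = 6 π electrons → 4(1)+2, aromatic.
Anion: 3 × 2 + 2 = 8 π electrons → 4(2), antiaromatic.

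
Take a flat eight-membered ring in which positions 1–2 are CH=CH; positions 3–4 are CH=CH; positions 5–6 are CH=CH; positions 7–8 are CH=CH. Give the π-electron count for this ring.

Every ring atom contributes a p orbital perpendicular to the ring (the double-bond atoms are sp², each contributing one p electron), so the π system is cyclic and fully conjugated.
Adding the contributions, 4 × 2 = 8 from the 4 double-bond units.

8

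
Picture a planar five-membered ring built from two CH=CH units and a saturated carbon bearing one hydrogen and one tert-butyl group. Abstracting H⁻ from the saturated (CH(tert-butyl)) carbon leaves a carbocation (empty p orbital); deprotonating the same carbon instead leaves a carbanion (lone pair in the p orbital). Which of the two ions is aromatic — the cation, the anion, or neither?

The anion

Both ions have a continuous loop of p orbitals — each ring atom is sp².
Cation: 2 × 2 + 0 = 4 π electrons → 4(1), antiaromatic.
Anion: 2 × 2 + 2 = 6 π electrons → 4(1)+2, aromatic.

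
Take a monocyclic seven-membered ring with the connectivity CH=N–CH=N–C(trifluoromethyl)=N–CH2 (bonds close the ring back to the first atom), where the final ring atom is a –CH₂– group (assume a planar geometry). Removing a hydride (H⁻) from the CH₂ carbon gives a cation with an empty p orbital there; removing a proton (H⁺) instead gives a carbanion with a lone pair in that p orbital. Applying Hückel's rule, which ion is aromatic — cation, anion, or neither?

In both ions every ring atom is sp² and contributes a p orbital, so both rings are fully conjugated.
Cation: 3 × 2 + 0 = 6 π electrons → 4(1)+2, aromatic.
Anion: 3 × 2 + 2 = 8 π electrons → 4(2), antiaromatic.

The cation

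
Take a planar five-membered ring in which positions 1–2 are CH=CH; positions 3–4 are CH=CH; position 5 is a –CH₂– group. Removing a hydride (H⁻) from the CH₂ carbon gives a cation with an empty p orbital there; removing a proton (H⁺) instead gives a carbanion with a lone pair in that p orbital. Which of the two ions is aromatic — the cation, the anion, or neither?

The anion

Both ions have a continuous loop of p orbitals — each ring atom is sp².
Cation: 2 × 2 + 0 = 4 π electrons → 4(1), antiaromatic.
Anion: 2 × 2 + 2 = 6 π electrons → 4(1)+2, aromatic.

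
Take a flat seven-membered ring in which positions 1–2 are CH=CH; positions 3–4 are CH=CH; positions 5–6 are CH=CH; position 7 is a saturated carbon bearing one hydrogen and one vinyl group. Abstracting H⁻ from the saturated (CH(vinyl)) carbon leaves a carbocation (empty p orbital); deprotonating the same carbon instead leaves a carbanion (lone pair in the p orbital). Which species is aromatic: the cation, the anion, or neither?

Once that carbon is sp², every ring atom has a p orbital and both ions are fully conjugated.
Cation: 3 × 2 + 0 = 6 π electrons → 4(1)+2, aromatic.
Anion: 3 × 2 + 2 = 8 π electrons → 4(2), antiaromatic.

The cation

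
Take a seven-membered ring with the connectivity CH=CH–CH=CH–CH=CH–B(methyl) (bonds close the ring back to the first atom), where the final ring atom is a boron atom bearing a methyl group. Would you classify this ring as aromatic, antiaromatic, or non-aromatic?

The p orbitals form a continuous loop: each doubly-bonded ring atom is sp² with one p-orbital electron; the boron has an empty p orbital. The ring is fully conjugated.
π-electron count: 3 × 2 = 6 from the double-bond units + 0 from the B(methyl) atom = 6.
6 = 4(1) + 2, which satisfies Hückel's 4n+2 rule.

Aromatic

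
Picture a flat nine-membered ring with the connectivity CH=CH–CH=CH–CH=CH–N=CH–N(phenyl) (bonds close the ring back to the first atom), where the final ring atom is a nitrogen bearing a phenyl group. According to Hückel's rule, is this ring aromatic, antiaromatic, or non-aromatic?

All ring atoms are sp² and supply a p orbital to the ring (each doubly-bonded ring atom is sp² with one p-orbital electron; each sp² =N– keeps its lone pair in-plane and puts one electron into the π system; the pyrrole-type nitrogen donates its lone pair from the p orbital); the conjugation is uninterrupted.
π-electron count: 4 × 2 = 8 from the double-bond units + 2 from the N(phenyl) atom = 10.
With 10 π electrons (n = 2), the Hückel 4n+2 condition holds.

Aromatic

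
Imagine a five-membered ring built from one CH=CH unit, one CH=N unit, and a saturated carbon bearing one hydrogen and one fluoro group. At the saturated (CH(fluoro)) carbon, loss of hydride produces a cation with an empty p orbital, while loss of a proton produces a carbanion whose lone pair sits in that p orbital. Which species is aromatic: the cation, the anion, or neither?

The anion

Both ions have a continuous loop of p orbitals — each ring atom is sp².
Cation: 2 × 2 + 0 = 4 π electrons → 4(1), antiaromatic.
Anion: 2 × 2 + 2 = 6 π electrons → 4(1)+2, aromatic.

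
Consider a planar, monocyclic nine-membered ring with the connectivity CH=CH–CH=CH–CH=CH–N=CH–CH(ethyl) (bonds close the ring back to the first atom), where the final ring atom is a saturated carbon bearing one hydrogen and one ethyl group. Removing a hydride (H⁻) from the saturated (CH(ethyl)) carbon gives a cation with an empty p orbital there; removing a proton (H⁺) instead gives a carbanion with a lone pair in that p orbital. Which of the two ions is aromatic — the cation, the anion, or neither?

The anion

Both ions have a continuous loop of p orbitals — each ring atom is sp².
Cation: 4 × 2 + 0 = 8 π electrons → 4(2), antiaromatic.
Anion: 4 × 2 + 2 = 10 π electrons → 4(2)+2, aromatic.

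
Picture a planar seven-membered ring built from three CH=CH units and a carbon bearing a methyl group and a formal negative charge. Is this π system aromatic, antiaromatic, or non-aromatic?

Check conjugation: the double-bond atoms are sp², each contributing one p electron; the carbanion's lone pair occupies the p orbital — every position has a p orbital, so the cyclic π system is continuous.
Counting π electrons: 3 × 2 = 6 from the double-bond units + 2 from the C(methyl)(-) atom = 8.
A 4n π count (8, n = 2) in a planar conjugated ring means antiaromatic.

Antiaromatic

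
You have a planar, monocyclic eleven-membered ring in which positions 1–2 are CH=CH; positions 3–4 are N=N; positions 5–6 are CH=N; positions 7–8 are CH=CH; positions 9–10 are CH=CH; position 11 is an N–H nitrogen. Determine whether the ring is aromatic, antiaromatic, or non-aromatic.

All ring atoms are sp² and supply a p orbital to the ring (each doubly-bonded ring atom is sp² with one p-orbital electron; the doubly-bonded nitrogens are pyridine-type — their lone pairs lie in the ring plane, leaving one electron in the p orbital; the pyrrole-type nitrogen donates its lone pair from the p orbital); the conjugation is uninterrupted.
Counting π electrons: 5 × 2 = 10 from the double-bond units + 2 from the NH atom = 12.
With 12 = 4·3 π electrons, Hückel's rule classifies the planar ring as antiaromatic.

Antiaromatic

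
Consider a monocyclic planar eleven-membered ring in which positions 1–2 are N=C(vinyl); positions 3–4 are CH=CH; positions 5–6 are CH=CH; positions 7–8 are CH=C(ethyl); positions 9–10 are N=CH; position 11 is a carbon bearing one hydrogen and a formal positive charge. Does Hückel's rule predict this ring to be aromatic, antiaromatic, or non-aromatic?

Check conjugation: every atom in a ring double bond is sp² and brings one electron to the p orbital; each sp² =N– keeps its lone pair in-plane and puts one electron into the π system; the carbocation has an empty p orbital — every position has a p orbital, so the cyclic π system is continuous.
π-electron count: 5 × 2 = 10 from the double-bond units + 0 from the CH(+) atom = 10.
That gives a 4n+2 count (10, n = 2).

Aromatic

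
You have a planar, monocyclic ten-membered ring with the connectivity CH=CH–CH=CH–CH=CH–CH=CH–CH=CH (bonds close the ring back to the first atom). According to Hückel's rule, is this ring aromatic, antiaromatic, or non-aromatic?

Aromatic

Every ring atom contributes a p orbital perpendicular to the ring (the double-bond atoms are sp², each contributing one p electron), so the π system is cyclic and fully conjugated.
Tallying contributions gives 5 × 2 = 10 from the 5 double-bond units.
That gives a 4n+2 count (10, n = 2).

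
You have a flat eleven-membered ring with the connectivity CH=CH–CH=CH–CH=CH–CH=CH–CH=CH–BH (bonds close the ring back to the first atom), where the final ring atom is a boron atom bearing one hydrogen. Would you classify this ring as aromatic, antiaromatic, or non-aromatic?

Aromatic

The p orbitals form a continuous loop: each doubly-bonded ring atom is sp² with one p-orbital electron; the boron has an empty p orbital. The ring is fully conjugated.
π-electron count: 5 × 2 = 10 from the double-bond units + 0 from the BH atom = 10.
That gives a 4n+2 count (10, n = 2).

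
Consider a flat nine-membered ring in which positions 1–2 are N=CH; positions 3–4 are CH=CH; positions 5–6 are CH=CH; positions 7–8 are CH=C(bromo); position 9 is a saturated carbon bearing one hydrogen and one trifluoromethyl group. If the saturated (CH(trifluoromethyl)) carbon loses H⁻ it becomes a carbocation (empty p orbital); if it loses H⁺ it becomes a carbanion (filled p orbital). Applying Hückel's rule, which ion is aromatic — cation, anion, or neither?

The anion

In both ions every ring atom is sp² and contributes a p orbital, so both rings are fully conjugated.
Cation: 4 × 2 + 0 = 8 π electrons → 4(2), antiaromatic.
Anion: 4 × 2 + 2 = 10 π electrons → 4(2)+2, aromatic.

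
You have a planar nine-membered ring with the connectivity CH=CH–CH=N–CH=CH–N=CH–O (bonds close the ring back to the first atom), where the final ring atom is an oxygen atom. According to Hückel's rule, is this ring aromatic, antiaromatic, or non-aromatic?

Aromatic

Every ring atom contributes a p orbital perpendicular to the ring (the double-bond atoms are sp², each contributing one p electron; each =N– nitrogen is pyridine-type (lone pair in the sp² plane, one electron in the p orbital); the oxygen donates one lone pair from its p orbital), so the π system is cyclic and fully conjugated.
Counting π electrons: 4 × 2 = 8 from the double-bond units + 2 from the O atom = 10.
That gives a 4n+2 count (10, n = 2).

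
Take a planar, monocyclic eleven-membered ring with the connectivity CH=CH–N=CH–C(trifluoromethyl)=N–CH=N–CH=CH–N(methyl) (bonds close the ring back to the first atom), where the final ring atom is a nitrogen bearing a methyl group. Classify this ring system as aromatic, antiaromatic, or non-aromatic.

Every ring atom contributes a p orbital perpendicular to the ring (the double-bond atoms are sp², each contributing one p electron; each sp² =N– keeps its lone pair in-plane and puts one electron into the π system; the pyrrole-type nitrogen donates its lone pair from the p orbital), so the π system is cyclic and fully conjugated.
Tallying contributions gives 5 × 2 = 10 from the double-bond units + 2 from the N(methyl) atom = 12.
12 is a 4n count (n = 3), so the planar conjugated ring is antiaromatic.

Antiaromatic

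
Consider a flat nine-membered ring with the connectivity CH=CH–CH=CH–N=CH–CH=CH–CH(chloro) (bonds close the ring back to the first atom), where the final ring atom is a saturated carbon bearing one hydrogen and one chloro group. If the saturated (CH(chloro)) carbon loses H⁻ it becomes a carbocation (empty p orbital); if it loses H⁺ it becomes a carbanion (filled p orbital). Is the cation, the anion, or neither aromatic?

The anion

In either ion the ring is fully conjugated: every atom, including the new sp² carbon, supplies a p orbital.
Cation: 4 × 2 + 0 = 8 π electrons → 4(2), antiaromatic.
Anion: 4 × 2 + 2 = 10 π electrons → 4(2)+2, aromatic.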